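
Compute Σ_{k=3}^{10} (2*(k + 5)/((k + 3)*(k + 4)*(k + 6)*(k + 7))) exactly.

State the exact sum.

Σ = 46/3213

Ratio r(k) = (k + 3)*(k + 6)**2/((k + 5)**2*(k + 8)).
Normal form (A,B,C) = (k + 3, k + 8, k**2 + 10*k + 25).
Key eq: (k + 3)·f(k+1) = (k + 7)·f(k) + (k**2 + 10*k + 25).
deg f ≤ 4 (via 1,1,2).
Solve for f: f(k) = k*(k + 4)*(k + 5)*(k + 9)/36 (degree 4 ≤ 4).
R(k) = B(k−1)·f(k)/C(k) = k*(k + 4)*(k + 7)*(k + 9)/(36*(k + 5)); s_k = R·t_k = k*(k + 9)/(18*(k**2 + 9*k + 18)).
Δs = 2*(k + 5)/(k**4 + 20*k**3 + 145*k**2 + 450*k + 504), as required.
Sum = s_(11) − s_(3); s_(11) = 55/1071, s_(3) = 1/27 ⇒ 46/3213.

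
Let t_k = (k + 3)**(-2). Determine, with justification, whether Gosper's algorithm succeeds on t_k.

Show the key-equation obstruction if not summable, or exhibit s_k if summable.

No — t_k has no hypergeometric antidifference.

Ratio r(k) = (k + 3)**2/(k + 4)**2.
A = k**2 + 6*k + 9, B = k**2 + 8*k + 16, C = 1.
Need (k**2 + 6*k + 9)·f(k+1) − (k**2 + 6*k + 9)·f(k) = 1.
From deg A=2, deg B=2, deg C=0: d=0.
Put f(k) = c0: A·f(k+1) − B(k−1)·f(k) − C = -1; need -1 = 0 — inconsistent ⇒ no f, not summable.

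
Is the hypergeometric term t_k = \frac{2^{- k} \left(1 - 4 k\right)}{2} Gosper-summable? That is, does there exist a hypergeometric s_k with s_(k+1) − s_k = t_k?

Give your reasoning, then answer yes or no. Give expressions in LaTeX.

Yes. s_k = 2^{- k} \left(4 k + 3\right).

r(k) = (4*k + 3)/(2*(4*k - 1)) after simplifying.
So A=1/2 and B=1, with C=k - 1/4.
f must satisfy (1/2)·f(k+1) − (1)·f(k) = k - 1/4.
deg f ≤ 1 (via 0,0,1).
Match coefficients ⇒ f(k) = -(4*k + 3)/2.
Certificate R = B(k−1)f/C = -2*(4*k + 3)/(4*k - 1) gives s_k = (4*k + 3)/2**k.
Verify: (1 - 4*k)/(2*2**k) matches t_k.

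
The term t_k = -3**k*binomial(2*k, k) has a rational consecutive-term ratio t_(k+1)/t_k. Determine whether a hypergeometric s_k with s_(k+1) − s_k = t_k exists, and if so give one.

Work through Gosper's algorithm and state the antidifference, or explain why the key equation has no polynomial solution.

none — t_k is not Gosper-summable

Compute t_(k+1)/t_k: get 6*(2*k + 1)/(k + 1).
A = 12*k + 6, B = k + 1, C = 1.
Need (12*k + 6)·f(k+1) − (k)·f(k) = 1.
deg f ≤ -1 (via 1,1,0).
Bound -1 < 0, so the key equation has no polynomial solution.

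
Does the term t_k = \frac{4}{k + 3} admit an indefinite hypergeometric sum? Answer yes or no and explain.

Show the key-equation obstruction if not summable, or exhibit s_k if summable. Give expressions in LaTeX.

No. Not Gosper-summable.

Step 1: r(k) = (k + 3)/(k + 4).
Gosper form: A/B · C(k+1)/C(k) with A=k + 3, B=k + 4, C=1.
Set up (k + 3)·f(k+1) − (k + 3)·f(k) − (1) = 0.
From deg A=1, deg B=1, deg C=0: d=0.
f = c0 ⇒ A·f(k+1) − B(k−1)·f(k) − C = -1. The system {-1 = 0} is inconsistent; no antidifference.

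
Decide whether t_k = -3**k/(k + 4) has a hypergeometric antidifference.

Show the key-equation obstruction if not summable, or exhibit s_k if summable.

No. Not Gosper-summable.

t_(k+1)/t_k = 3*(k + 4)/(k + 5).
Gosper form: A/B · C(k+1)/C(k) with A=3*k + 12, B=k + 5, C=1.
Key eq: (3*k + 12)·f(k+1) = (k + 4)·f(k) + (1).
From deg A=1, deg B=1, deg C=0: d=-1.
Negative degree bound (-1): no f exists, t_k not Gosper-summable.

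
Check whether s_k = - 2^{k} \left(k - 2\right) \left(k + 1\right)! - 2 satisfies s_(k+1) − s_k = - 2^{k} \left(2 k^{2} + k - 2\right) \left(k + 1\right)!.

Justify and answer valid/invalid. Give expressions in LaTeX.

s_(k+1) = -2**(k + 1)*(k - 1)*factorial(k + 2) - 2
s_(k+1) − s_k = -2**k*(2*k**2 + k - 2)*factorial(k + 1)
(s_(k+1) − s_k) − t_k = 0

valid; difference matches t_k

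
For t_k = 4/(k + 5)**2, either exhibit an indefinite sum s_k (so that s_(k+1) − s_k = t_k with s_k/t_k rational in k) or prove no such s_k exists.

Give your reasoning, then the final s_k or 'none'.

none (Gosper's algorithm certifies no s_k)

Ratio r(k) = (k + 5)**2/(k + 6)**2.
So A=k**2 + 10*k + 25 and B=k**2 + 12*k + 36, with C=1.
Solve (k**2 + 10*k + 25)·f(k+1) − (k**2 + 10*k + 25)·f(k) = 1.
Bound: deg f ≤ 0.
Put f(k) = c0: A·f(k+1) − B(k−1)·f(k) − C = -1; need -1 = 0 — inconsistent ⇒ no f, not summable.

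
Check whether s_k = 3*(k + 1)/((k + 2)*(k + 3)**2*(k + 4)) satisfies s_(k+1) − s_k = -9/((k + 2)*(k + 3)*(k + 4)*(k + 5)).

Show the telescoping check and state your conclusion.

Invalid: residual 12*(2*k + 7)/(k**6 + 21*k**5 + 181*k**4 + 819*k**3 + 2050*k**2 + 2688*k + 1440) ≠ 0.

s_(k+1) = 3*(k + 2)/((k + 3)*(k + 4)**2*(k + 5))
s_(k+1) − s_k = 3*(-(k + 1)*(k + 4)*(k + 5) + (k + 2)**2*(k + 3))/((k + 2)*(k + 3)**2*(k + 4)**2*(k + 5))
(s_(k+1) − s_k) − t_k = 12*(2*k + 7)/(k**6 + 21*k**5 + 181*k**4 + 819*k**3 + 2050*k**2 + 2688*k + 1440)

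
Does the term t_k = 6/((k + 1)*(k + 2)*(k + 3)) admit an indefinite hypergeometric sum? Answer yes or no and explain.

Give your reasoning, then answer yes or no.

Yes. s_k = 3*k*(k + 3)/(2*(k + 1)*(k + 2)).

Compute t_(k+1)/t_k: get (k + 1)/(k + 4).
So A=k + 1 and B=k + 4, with C=1.
Set up (k + 1)·f(k+1) − (k + 3)·f(k) − (1) = 0.
Bound: deg f ≤ 2.
A polynomial solution: f(k) = k*(k + 3)/4.
R(k) = B(k−1)·f(k)/C(k) = k*(k + 3)**2/4; s_k = R·t_k = 3*k*(k + 3)/(2*(k + 1)*(k + 2)).
s_(k+1) − s_k = 6/(k**3 + 6*k**2 + 11*k + 6) = t_k.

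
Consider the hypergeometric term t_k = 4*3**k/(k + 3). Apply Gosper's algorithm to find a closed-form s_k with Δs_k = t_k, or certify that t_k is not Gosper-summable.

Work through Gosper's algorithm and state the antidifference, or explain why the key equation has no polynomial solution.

none — t_k is not Gosper-summable

Step 1: r(k) = 3*(k + 3)/(k + 4).
So A=3*k + 9 and B=k + 4, with C=1.
Set up (3*k + 9)·f(k+1) − (k + 3)·f(k) − (1) = 0.
Degrees (1,1,0) ⇒ d ≤ -1.
deg f ≤ -1 is impossible — no certificate.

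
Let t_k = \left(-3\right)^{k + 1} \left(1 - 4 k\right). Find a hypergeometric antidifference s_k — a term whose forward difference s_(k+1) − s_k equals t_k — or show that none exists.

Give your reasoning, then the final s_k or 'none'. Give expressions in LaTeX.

s_k = \left(-3\right)^{k + 1} \left(k - 1\right)

Step 1: r(k) = 3*(-4*k - 3)/(4*k - 1).
Normal form (A,B,C) = (-3, 1, k - 1/4).
Need (-3)·f(k+1) − (1)·f(k) = k - 1/4.
Bound: deg f ≤ 1.
A polynomial solution: f(k) = -(k - 1)/4.
R(k) = B(k−1)·f(k)/C(k) = -(k - 1)/(4*k - 1); s_k = R·t_k = (-3)**(k + 1)*(k - 1).
Check: Δs_k = (-3)**(k + 1)*(1 - 4*k). ✓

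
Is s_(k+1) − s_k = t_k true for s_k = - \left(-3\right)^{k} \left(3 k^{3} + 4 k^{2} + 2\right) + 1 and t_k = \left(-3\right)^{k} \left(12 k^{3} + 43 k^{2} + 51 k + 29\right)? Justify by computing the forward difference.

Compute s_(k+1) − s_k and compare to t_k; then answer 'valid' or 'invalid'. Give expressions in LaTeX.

valid; difference matches t_k

s_(k+1) = 3*(-3)**k*(3*(k + 1)**3 + 4*(k + 1)**2 + 2) + 1
s_(k+1) − s_k = (-3)**k*(12*k**3 + 43*k**2 + 51*k + 29)
(s_(k+1) − s_k) − t_k = 0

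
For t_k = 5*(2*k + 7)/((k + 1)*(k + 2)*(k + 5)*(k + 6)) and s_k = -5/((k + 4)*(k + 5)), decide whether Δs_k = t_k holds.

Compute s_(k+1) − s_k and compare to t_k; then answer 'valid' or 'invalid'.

s_(k+1) = -5/((k + 5)*(k + 6))
s_(k+1) − s_k = 10/(k**3 + 15*k**2 + 74*k + 120)
(s_(k+1) − s_k) − t_k = 15*(-3*k - 8)/(k**5 + 18*k**4 + 121*k**3 + 372*k**2 + 508*k + 240)

Invalid: residual 15*(-3*k - 8)/(k**5 + 18*k**4 + 121*k**3 + 372*k**2 + 508*k + 240) ≠ 0.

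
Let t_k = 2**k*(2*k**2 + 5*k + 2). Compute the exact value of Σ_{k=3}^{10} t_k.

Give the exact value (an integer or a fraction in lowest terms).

Step 1: r(k) = 2*(2*k**2 + 9*k + 9)/(2*k**2 + 5*k + 2).
So A=2 and B=1, with C=k**2 + 5*k/2 + 1.
Need (2)·f(k+1) − (1)·f(k) = k**2 + 5*k/2 + 1.
Degrees (0,0,2) ⇒ d ≤ 2.
A polynomial solution: f(k) = (2*k**2 - 3*k + 4)/2.
Then R = B(k−1)f/C = (2*k**2 - 3*k + 4)/((k + 2)*(2*k + 1)), so s_k = R(k)·t_k = 2**k*(2*k**2 - 3*k + 4).
Verify: 2**k*(2*k**2 + 5*k + 2) matches t_k.
Evaluate s at k=11 and k=3: 436224 and 104; difference 436120.

Σ = 436120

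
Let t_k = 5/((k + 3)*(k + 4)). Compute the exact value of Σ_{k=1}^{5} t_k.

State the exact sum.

Compute t_(k+1)/t_k: get (k + 3)/(k + 5).
A = k + 3, B = k + 5, C = 1.
Key eq: (k + 3)·f(k+1) = (k + 4)·f(k) + (1).
From deg A=1, deg B=1, deg C=0: d=1.
Match coefficients ⇒ f(k) = k/3.
Get s_k = R·t_k = 5*k/(3*(k + 3)) with R(k) = B(k−1)f(k)/C(k) = k*(k + 4)/3.
Verify: 5/(k**2 + 7*k + 12) matches t_k.
Evaluate s at k=6 and k=1: 10/9 and 5/12; difference 25/36.

Σ = 25/36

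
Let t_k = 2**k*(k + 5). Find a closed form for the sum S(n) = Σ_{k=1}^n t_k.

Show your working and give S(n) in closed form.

S(n) = 2*2**n*n + 8*2**n - 8

Compute t_(k+1)/t_k: get 2*(k + 6)/(k + 5).
So A=2 and B=1, with C=k + 5.
Set up (2)·f(k+1) − (1)·f(k) − (k + 5) = 0.
Degrees (0,0,1) ⇒ d ≤ 1.
Coefficient equations give f(k) = k + 3.
Get s_k = R·t_k = 2**k*(k + 3) with R(k) = B(k−1)f(k)/C(k) = (k + 3)/(k + 5).
s_(k+1) − s_k = 2**k*(k + 5) = t_k.
Evaluate: s_(n+1) = 2**(n + 1)*(n + 4); subtract s_(1) = 8 ⇒ S(n) = 2*2**n*n + 8*2**n - 8.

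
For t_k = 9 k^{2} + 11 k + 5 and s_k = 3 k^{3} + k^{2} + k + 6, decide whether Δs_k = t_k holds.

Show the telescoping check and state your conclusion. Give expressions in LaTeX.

s_(k+1) = k + 3*(k + 1)**3 + (k + 1)**2 + 7
s_(k+1) − s_k = 9*k**2 + 11*k + 5
(s_(k+1) − s_k) − t_k = 0

valid; difference matches t_k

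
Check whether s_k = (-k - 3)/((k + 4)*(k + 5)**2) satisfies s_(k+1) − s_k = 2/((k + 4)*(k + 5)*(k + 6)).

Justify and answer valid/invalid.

s_(k+1) = (-k - 4)/((k + 5)*(k + 6)**2)
s_(k+1) − s_k = ((k + 3)*(k + 6)**2 - (k + 4)**2*(k + 5))/((k + 4)*(k + 5)**2*(k + 6)**2)
(s_(k+1) − s_k) − t_k = 2*(-3*k - 16)/(k**5 + 26*k**4 + 269*k**3 + 1384*k**2 + 3540*k + 3600)

Invalid: residual 2*(-3*k - 16)/(k**5 + 26*k**4 + 269*k**3 + 1384*k**2 + 3540*k + 3600) ≠ 0.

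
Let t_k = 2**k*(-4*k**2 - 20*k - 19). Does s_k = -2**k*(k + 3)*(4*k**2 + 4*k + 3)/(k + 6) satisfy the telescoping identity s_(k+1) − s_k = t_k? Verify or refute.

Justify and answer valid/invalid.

s_(k+1) = -2**(k + 1)*(k + 4)*(4*k + 4*(k + 1)**2 + 7)/(k + 7)
s_(k+1) − s_k = 2**k*(-4*k**4 - 60*k**3 - 327*k**2 - 682*k - 465)/(k**2 + 13*k + 42)
(s_(k+1) − s_k) − t_k = 2**k*(12*k**3 + 120*k**2 + 405*k + 333)/(k**2 + 13*k + 42)

Invalid: residual 2**k*(12*k**3 + 120*k**2 + 405*k + 333)/(k**2 + 13*k + 42) ≠ 0.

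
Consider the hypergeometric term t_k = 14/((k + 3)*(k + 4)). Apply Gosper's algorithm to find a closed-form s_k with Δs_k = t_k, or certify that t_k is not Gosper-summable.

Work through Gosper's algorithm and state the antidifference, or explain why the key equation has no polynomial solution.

r(k) = (k + 3)/(k + 5) after simplifying.
A = k + 3, B = k + 5, C = 1.
Need (k + 3)·f(k+1) − (k + 4)·f(k) = 1.
d = 1 from the (1,1,0) case.
Solve for f: f(k) = k/3 (degree 1 ≤ 1).
So s_k = (B(k−1)f/C)·t_k = (k*(k + 4)/3)·t_k = 14*k/(3*(k + 3)).
Verify: 14/(k**2 + 7*k + 12) matches t_k.

s_k = 14*k/(3*(k + 3))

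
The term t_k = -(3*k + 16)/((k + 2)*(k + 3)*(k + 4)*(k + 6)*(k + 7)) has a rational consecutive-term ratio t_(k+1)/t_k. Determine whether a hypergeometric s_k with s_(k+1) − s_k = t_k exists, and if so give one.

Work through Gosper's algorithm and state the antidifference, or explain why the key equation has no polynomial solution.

Step 1: r(k) = (k + 2)*(k + 6)*(3*k + 19)/((k + 5)*(k + 8)*(3*k + 16)).
A = k + 2, B = k + 8, C = k**2 + 31*k/3 + 80/3.
Set up (k + 2)·f(k+1) − (k + 7)·f(k) − (k**2 + 31*k/3 + 80/3) = 0.
Degrees (1,1,2) ⇒ d ≤ 5.
Solve for f: f(k) = k*(k + 4)*(k + 5)*(k**2 + 11*k + 36)/108 (degree 5 ≤ 5).
Certificate R = B(k−1)f/C = k*(k + 4)*(k + 7)*(k**2 + 11*k + 36)/(36*(3*k + 16)) gives s_k = k*(-k**2 - 11*k - 36)/(36*(k**3 + 11*k**2 + 36*k + 36)).
Verify: (-3*k - 16)/(k**5 + 22*k**4 + 185*k**3 + 740*k**2 + 1404*k + 1008) matches t_k.

s_k = k*(-k**2 - 11*k - 36)/(36*(k**3 + 11*k**2 + 36*k + 36))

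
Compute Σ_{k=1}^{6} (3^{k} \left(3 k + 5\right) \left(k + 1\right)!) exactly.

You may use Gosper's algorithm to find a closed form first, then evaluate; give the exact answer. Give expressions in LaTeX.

Σ = 88179834

r(k) = 3*(k + 2)*(3*k + 8)/(3*k + 5) after simplifying.
Normal form (A,B,C) = (3*k + 6, 1, k + 5/3).
Key eq: (3*k + 6)·f(k+1) = (1)·f(k) + (k + 5/3).
Degrees (1,0,1) ⇒ d ≤ 0.
A polynomial solution: f(k) = 1/3.
R(k) = B(k−1)·f(k)/C(k) = 1/(3*k + 5); s_k = R·t_k = 3**k*factorial(k + 1).
Check: Δs_k = 3**k*(3*k + 5)*factorial(k + 1). ✓
Telescoping: Σ = s_(7) − s_(1) = 88179840 − (6) = 88179834.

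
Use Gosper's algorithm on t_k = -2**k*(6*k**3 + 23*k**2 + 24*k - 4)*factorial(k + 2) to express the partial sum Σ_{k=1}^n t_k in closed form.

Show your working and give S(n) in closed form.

Compute t_(k+1)/t_k: get 2*(6*k**4 + 59*k**3 + 211*k**2 + 313*k + 147)/(6*k**3 + 23*k**2 + 24*k - 4).
So A=2*k + 6 and B=1, with C=k**3 + 23*k**2/6 + 4*k - 2/3.
Set up (2*k + 6)·f(k+1) − (1)·f(k) − (k**3 + 23*k**2/6 + 4*k - 2/3) = 0.
d = 2 from the (1,0,3) case.
Coefficient equations give f(k) = (3*k**2 - 2*k - 2)/6.
So s_k = (B(k−1)f/C)·t_k = ((3*k**2 - 2*k - 2)/(6*k**3 + 23*k**2 + 24*k - 4))·t_k = 2**k*(-3*k**2 + 2*k + 2)*factorial(k + 2).
Verify: -2**k*(6*k**3 + 23*k**2 + 24*k - 4)*factorial(k + 2) matches t_k.
Evaluate: s_(n+1) = -2**(n + 1)*(3*n**2 + 4*n - 1)*factorial(n + 3); subtract s_(1) = 12 ⇒ S(n) = -6*2**n*n**2*factorial(n + 3) - 8*2**n*n*factorial(n + 3) + 2*2**n*factorial(n + 3) - 12.

S(n) = -6*2**n*n**2*factorial(n + 3) - 8*2**n*n*factorial(n + 3) + 2*2**n*factorial(n + 3) - 12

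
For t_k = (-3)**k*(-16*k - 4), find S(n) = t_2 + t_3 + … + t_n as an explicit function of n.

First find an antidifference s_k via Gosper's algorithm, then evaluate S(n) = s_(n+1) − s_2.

S(n) = -12*(-3)**n*n - 6*(-3)**n - 54

t_(k+1)/t_k = 3*(-4*k - 5)/(4*k + 1).
Gosper form: A/B · C(k+1)/C(k) with A=-3, B=1, C=k + 1/4.
Need (-3)·f(k+1) − (1)·f(k) = k + 1/4.
deg f ≤ 1 (via 0,0,1).
Coefficient equations give f(k) = -(2*k - 1)/8.
So s_k = (B(k−1)f/C)·t_k = (-(2*k - 1)/(2*(4*k + 1)))·t_k = (-3)**k*(4*k - 2).
Δs = (-3)**k*(-16*k - 4), as required.
Σ_(k=2)^n t_k = s_(n+1) − s_(2) = ((-3)**(n + 1)*(4*n + 2)) − (54), i.e. -12*(-3)**n*n - 6*(-3)**n - 54.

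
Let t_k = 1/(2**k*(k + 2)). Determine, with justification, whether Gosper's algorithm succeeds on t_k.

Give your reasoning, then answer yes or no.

No. Not Gosper-summable.

r(k) = (k + 2)/(2*(k + 3)) after simplifying.
A = k/2 + 1, B = k + 3, C = 1.
Solve (k/2 + 1)·f(k+1) − (k + 2)·f(k) = 1.
From deg A=1, deg B=1, deg C=0: d=-1.
Bound -1 < 0, so the key equation has no polynomial solution.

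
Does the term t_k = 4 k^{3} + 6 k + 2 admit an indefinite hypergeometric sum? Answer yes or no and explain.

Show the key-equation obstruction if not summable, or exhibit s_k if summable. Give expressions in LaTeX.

Compute t_(k+1)/t_k: get (3*k + 2*(k + 1)**3 + 4)/(2*k**3 + 3*k + 1).
A = 1, B = 1, C = k**3 + 3*k/2 + 1/2.
Solve (1)·f(k+1) − (1)·f(k) = k**3 + 3*k/2 + 1/2.
From deg A=0, deg B=0, deg C=3: d=4.
Solve for f: f(k) = k*(k**3 - 2*k**2 + 4*k - 1)/4 (degree 4 ≤ 4).
Get s_k = R·t_k = k*(k**3 - 2*k**2 + 4*k - 1) with R(k) = B(k−1)f(k)/C(k) = k*(k**3 - 2*k**2 + 4*k - 1)/(2*(2*k**3 + 3*k + 1)).
s_(k+1) − s_k = 4*k**3 + 6*k + 2 = t_k.

Yes. s_k = k \left(k^{3} - 2 k^{2} + 4 k - 1\right).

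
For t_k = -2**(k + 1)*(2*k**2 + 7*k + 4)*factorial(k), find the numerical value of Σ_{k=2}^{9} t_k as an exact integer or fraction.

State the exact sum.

Step 1: r(k) = 2*(2*k**3 + 13*k**2 + 24*k + 13)/(2*k**2 + 7*k + 4).
Take A(k)=2*k + 2, B(k)=1, C(k)=k**2 + 7*k/2 + 2.
Key eq: (2*k + 2)·f(k+1) = (1)·f(k) + (k**2 + 7*k/2 + 2).
deg f ≤ 1 (via 1,0,2).
Solve for f: f(k) = (k + 2)/2 (degree 1 ≤ 1).
Then R = B(k−1)f/C = (k + 2)/(2*k**2 + 7*k + 4), so s_k = R(k)·t_k = -2**(k + 1)*(k + 2)*factorial(k).
Check: Δs_k = -2**(k + 1)*(2*k**2 + 7*k + 4)*factorial(k). ✓
Σ_(k=2)^(9) t_k = s_(10) − s_(2) = -89181388800 − (-64) = -89181388736.

Σ = -89181388736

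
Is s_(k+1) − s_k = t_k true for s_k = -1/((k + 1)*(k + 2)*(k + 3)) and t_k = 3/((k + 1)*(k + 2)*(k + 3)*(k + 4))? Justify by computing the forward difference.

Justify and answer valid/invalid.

valid (s_(k+1) − s_k reduces to t_k)

s_(k+1) = -1/((k + 2)*(k + 3)*(k + 4))
s_(k+1) − s_k = 3/((k + 1)*(k + 2)*(k + 3)*(k + 4))
(s_(k+1) − s_k) − t_k = 0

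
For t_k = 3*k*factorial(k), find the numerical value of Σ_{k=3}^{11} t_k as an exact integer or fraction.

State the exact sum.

Σ = 1437004782

t_(k+1)/t_k = (k + 1)**2/k.
Normal form (A,B,C) = (k + 1, 1, k).
f must satisfy (k + 1)·f(k+1) − (1)·f(k) = k.
Degrees (1,0,1) ⇒ d ≤ 0.
Match coefficients ⇒ f(k) = 1.
R(k) = B(k−1)·f(k)/C(k) = 1/k; s_k = R·t_k = 3*factorial(k).
Δs = 3*k*factorial(k), as required.
Σ_(k=3)^(11) t_k = s_(12) − s_(3) = 1437004800 − (18) = 1437004782.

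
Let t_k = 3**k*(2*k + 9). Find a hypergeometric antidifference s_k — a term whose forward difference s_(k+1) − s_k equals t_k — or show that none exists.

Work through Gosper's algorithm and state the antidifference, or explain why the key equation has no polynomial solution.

s_k = 3**k*(k + 3)

The ratio is 3*(2*k + 11)/(2*k + 9).
So A=3 and B=1, with C=k + 9/2.
f must satisfy (3)·f(k+1) − (1)·f(k) = k + 9/2.
From deg A=0, deg B=0, deg C=1: d=1.
Match coefficients ⇒ f(k) = (k + 3)/2.
Then R = B(k−1)f/C = (k + 3)/(2*k + 9), so s_k = R(k)·t_k = 3**k*(k + 3).
Verify: 3**k*(2*k + 9) matches t_k.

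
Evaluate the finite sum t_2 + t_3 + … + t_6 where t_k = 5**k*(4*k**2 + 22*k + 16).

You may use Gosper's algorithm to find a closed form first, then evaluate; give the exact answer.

Ratio r(k) = 5*(2*k**2 + 15*k + 21)/(2*k**2 + 11*k + 8).
Normal form (A,B,C) = (5, 1, k**2 + 11*k/2 + 4).
f must satisfy (5)·f(k+1) − (1)·f(k) = k**2 + 11*k/2 + 4.
Bound: deg f ≤ 2.
Solve for f: f(k) = (k**2 + 3*k - 1)/4 (degree 2 ≤ 2).
Then R = B(k−1)f/C = (k**2 + 3*k - 1)/(2*(2*k**2 + 11*k + 8)), so s_k = R(k)·t_k = 5**k*(k**2 + 3*k - 1).
Δs = 5**k*(4*k**2 + 22*k + 16), as required.
Evaluate s at k=7 and k=2: 5390625 and 225; difference 5390400.

Σ = 5390400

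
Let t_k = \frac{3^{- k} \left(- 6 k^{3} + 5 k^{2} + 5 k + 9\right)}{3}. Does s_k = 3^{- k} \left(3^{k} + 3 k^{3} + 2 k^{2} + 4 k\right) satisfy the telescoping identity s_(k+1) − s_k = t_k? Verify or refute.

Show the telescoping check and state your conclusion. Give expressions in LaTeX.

valid; difference matches t_k

s_(k+1) = (3*3**k + 3*k**3 + 11*k**2 + 17*k + 9)/(3*3**k)
s_(k+1) − s_k = (-6*k**3 + 5*k**2 + 5*k + 9)/(3*3**k)
(s_(k+1) − s_k) − t_k = 0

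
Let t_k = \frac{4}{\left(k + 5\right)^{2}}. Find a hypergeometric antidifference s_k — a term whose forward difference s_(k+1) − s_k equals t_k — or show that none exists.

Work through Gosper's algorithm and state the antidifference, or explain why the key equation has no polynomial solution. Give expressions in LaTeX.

t_(k+1)/t_k = (k + 5)**2/(k + 6)**2.
Factor: A=k**2 + 10*k + 25; B=k**2 + 12*k + 36; C=1.
Key eq: (k**2 + 10*k + 25)·f(k+1) = (k**2 + 10*k + 25)·f(k) + (1).
Degrees (2,2,0) ⇒ d ≤ 0.
Put f(k) = c0: A·f(k+1) − B(k−1)·f(k) − C = -1; need -1 = 0 — inconsistent ⇒ no f, not summable.

no hypergeometric antidifference exists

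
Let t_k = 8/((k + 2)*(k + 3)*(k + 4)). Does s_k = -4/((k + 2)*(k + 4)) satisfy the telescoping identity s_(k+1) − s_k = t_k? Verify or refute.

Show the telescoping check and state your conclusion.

s_(k+1) = -4/((k + 3)*(k + 5))
s_(k+1) − s_k = 4*(2*k + 7)/(k**4 + 14*k**3 + 71*k**2 + 154*k + 120)
(s_(k+1) − s_k) − t_k = -12/(k**4 + 14*k**3 + 71*k**2 + 154*k + 120)

Invalid: residual -12/(k**4 + 14*k**3 + 71*k**2 + 154*k + 120) ≠ 0.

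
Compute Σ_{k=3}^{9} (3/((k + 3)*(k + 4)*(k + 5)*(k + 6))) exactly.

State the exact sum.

Step 1: r(k) = (k + 3)/(k + 7).
Normal form (A,B,C) = (k + 3, k + 7, 1).
Solve (k + 3)·f(k+1) − (k + 6)·f(k) = 1.
d = 3 from the (1,1,0) case.
Match coefficients ⇒ f(k) = k*(k**2 + 12*k + 47)/180.
Then R = B(k−1)f/C = k*(k + 6)*(k**2 + 12*k + 47)/180, so s_k = R(k)·t_k = k*(k**2 + 12*k + 47)/(60*(k + 3)*(k + 4)*(k + 5)).
Δs = 3/(k**4 + 18*k**3 + 119*k**2 + 342*k + 360), as required.
Sum = s_(10) − s_(3); s_(10) = 89/5460, s_(3) = 23/1680 ⇒ 19/7280.

Σ = 19/7280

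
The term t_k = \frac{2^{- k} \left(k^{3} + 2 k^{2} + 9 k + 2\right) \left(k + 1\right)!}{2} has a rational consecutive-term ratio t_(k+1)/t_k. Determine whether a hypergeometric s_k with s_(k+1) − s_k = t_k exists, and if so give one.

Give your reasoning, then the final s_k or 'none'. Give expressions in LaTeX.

s_k = 2^{- k} \left(k^{2} + 4\right) \left(k + 1\right)!

Ratio r(k) = (k**4 + 7*k**3 + 26*k**2 + 46*k + 28)/(2*(k**3 + 2*k**2 + 9*k + 2)).
Gosper form: A/B · C(k+1)/C(k) with A=k/2 + 1, B=1, C=k**3 + 2*k**2 + 9*k + 2.
f must satisfy (k/2 + 1)·f(k+1) − (1)·f(k) = k**3 + 2*k**2 + 9*k + 2.
deg f ≤ 2 (via 1,0,3).
Match coefficients ⇒ f(k) = 2*(k**2 + 4).
R(k) = B(k−1)·f(k)/C(k) = 2*(k**2 + 4)/(k**3 + 2*k**2 + 9*k + 2); s_k = R·t_k = (k**2 + 4)*factorial(k + 1)/2**k.
Δs = (k**3 + 2*k**2 + 9*k + 2)*factorial(k + 1)/(2*2**k), as required.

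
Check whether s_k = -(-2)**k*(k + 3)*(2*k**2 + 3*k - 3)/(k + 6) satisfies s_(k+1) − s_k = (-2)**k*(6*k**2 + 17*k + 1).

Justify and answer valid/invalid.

s_(k+1) = 2*(-2)**k*(k + 4)*(3*k + 2*(k + 1)**2)/(k + 7)
s_(k+1) − s_k = (-2)**k*(6*k**4 + 77*k**3 + 309*k**2 + 409*k + 33)/(k**2 + 13*k + 42)
(s_(k+1) − s_k) − t_k = (-2)**k*(-18*k**3 - 165*k**2 - 318*k - 9)/(k**2 + 13*k + 42)

Invalid: residual (-2)**k*(-18*k**3 - 165*k**2 - 318*k - 9)/(k**2 + 13*k + 42) ≠ 0.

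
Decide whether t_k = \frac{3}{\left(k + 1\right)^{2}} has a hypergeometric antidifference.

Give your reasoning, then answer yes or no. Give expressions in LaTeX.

No. Not Gosper-summable.

Ratio r(k) = (k + 1)**2/(k + 2)**2.
Take A(k)=k**2 + 2*k + 1, B(k)=k**2 + 4*k + 4, C(k)=1.
Need (k**2 + 2*k + 1)·f(k+1) − (k**2 + 2*k + 1)·f(k) = 1.
From deg A=2, deg B=2, deg C=0: d=0.
Put f(k) = c0: A·f(k+1) − B(k−1)·f(k) − C = -1; need -1 = 0 — inconsistent ⇒ no f, not summable.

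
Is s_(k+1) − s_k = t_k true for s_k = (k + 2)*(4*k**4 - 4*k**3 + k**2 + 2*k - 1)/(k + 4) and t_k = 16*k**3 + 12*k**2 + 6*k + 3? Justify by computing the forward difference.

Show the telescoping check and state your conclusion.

s_(k+1) = (4*k**5 + 24*k**4 + 49*k**3 + 47*k**2 + 26*k + 6)/(k + 5)
s_(k+1) − s_k = (16*k**5 + 132*k**4 + 274*k**3 + 191*k**2 + 97*k + 34)/(k**2 + 9*k + 20)
(s_(k+1) − s_k) − t_k = 2*(-12*k**4 - 80*k**3 - 53*k**2 - 25*k - 13)/(k**2 + 9*k + 20)

Invalid: residual 2*(-12*k**4 - 80*k**3 - 53*k**2 - 25*k - 13)/(k**2 + 9*k + 20) ≠ 0.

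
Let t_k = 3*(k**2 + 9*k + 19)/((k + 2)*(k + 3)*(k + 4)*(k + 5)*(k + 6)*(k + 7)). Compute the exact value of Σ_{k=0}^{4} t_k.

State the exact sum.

The ratio is (k + 2)*(9*k + (k + 1)**2 + 28)/((k + 8)*(k**2 + 9*k + 19)).
Normal form (A,B,C) = (k + 2, k + 8, k**2 + 9*k + 19).
Set up (k + 2)·f(k+1) − (k + 7)·f(k) − (k**2 + 9*k + 19) = 0.
deg f ≤ 5 (via 1,1,2).
Match coefficients ⇒ f(k) = k*(k + 3)*(k + 5)*(k**2 + 12*k + 44)/144.
Then R = B(k−1)f/C = k*(k + 3)*(k + 5)*(k + 7)*(k**2 + 12*k + 44)/(144*(k**2 + 9*k + 19)), so s_k = R(k)·t_k = k*(k**2 + 12*k + 44)/(48*(k**3 + 12*k**2 + 44*k + 48)).
Check: Δs_k = 3*(k**2 + 9*k + 19)/(k**6 + 27*k**5 + 295*k**4 + 1665*k**3 + 5104*k**2 + 8028*k + 5040). ✓
Telescoping: Σ = s_(5) − s_(0) = 215/11088 − (0) = 215/11088.

Σ = 215/11088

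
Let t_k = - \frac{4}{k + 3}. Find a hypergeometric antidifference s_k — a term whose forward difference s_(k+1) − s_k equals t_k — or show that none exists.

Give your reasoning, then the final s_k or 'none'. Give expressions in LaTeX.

none — t_k is not Gosper-summable

r(k) = (k + 3)/(k + 4) after simplifying.
Gosper form: A/B · C(k+1)/C(k) with A=k + 3, B=k + 4, C=1.
Solve (k + 3)·f(k+1) − (k + 3)·f(k) = 1.
From deg A=1, deg B=1, deg C=0: d=0.
Write f(k) = c0. Then LHS − RHS = -1, requiring -1 = 0: contradictory. No certificate.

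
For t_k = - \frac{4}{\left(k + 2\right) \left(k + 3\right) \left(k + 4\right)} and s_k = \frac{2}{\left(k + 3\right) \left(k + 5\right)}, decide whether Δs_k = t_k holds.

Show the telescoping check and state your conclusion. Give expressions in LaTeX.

s_(k+1) = 2/((k + 4)*(k + 6))
s_(k+1) − s_k = 2*(-2*k - 9)/(k**4 + 18*k**3 + 119*k**2 + 342*k + 360)
(s_(k+1) − s_k) − t_k = 6*(3*k + 14)/(k**5 + 20*k**4 + 155*k**3 + 580*k**2 + 1044*k + 720)

Invalid: residual \frac{6 \left(3 k + 14\right)}{k^{5} + 20 k^{4} + 155 k^{3} + 580 k^{2} + 1044 k + 720} ≠ 0.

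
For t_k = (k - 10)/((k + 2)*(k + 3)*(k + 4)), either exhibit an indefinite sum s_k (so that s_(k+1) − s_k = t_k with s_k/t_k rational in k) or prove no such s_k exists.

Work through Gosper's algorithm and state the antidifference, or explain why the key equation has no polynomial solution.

Ratio r(k) = (k - 9)*(k + 2)/((k - 10)*(k + 5)).
A = k + 2, B = k + 5, C = k - 10.
f must satisfy (k + 2)·f(k+1) − (k + 4)·f(k) = k - 10.
Bound: deg f ≤ 2.
Solving with deg f ≤ 2: f(k) = -k*(2*k + 13)/3.
So s_k = (B(k−1)f/C)·t_k = (-k*(k + 4)*(2*k + 13)/(3*(k - 10)))·t_k = k*(-2*k - 13)/(3*(k + 2)*(k + 3)).
Verify: (k - 10)/(k**3 + 9*k**2 + 26*k + 24) matches t_k.

s_k = k*(-2*k - 13)/(3*(k + 2)*(k + 3))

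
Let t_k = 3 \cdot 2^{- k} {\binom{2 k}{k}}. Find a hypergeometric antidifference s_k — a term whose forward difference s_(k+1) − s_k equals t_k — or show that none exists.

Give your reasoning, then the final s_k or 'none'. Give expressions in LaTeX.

Ratio r(k) = (2*k + 1)/(k + 1).
Normal form (A,B,C) = (2*k + 1, k + 1, 1).
Need (2*k + 1)·f(k+1) − (k)·f(k) = 1.
Bound: deg f ≤ -1.
d = -1 < 0 ⇒ no nonzero polynomial f; not summable.

not Gosper-summable; s_k does not exist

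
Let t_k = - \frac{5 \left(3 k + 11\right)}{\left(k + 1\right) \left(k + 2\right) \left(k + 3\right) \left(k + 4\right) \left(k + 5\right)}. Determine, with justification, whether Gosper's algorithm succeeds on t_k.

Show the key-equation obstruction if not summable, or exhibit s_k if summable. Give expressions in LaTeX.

Yes. s_k = \frac{5 k \left(- k^{2} - 7 k - 14\right)}{8 \left(k^{3} + 7 k^{2} + 14 k + 8\right)}.

Ratio r(k) = (k + 1)*(3*k + 14)/((k + 6)*(3*k + 11)).
A = k + 1, B = k + 6, C = k + 11/3.
Need (k + 1)·f(k+1) − (k + 5)·f(k) = k + 11/3.
Degrees (1,1,1) ⇒ d ≤ 4.
Solve for f: f(k) = k*(k + 3)*(k**2 + 7*k + 14)/24 (degree 4 ≤ 4).
R(k) = B(k−1)·f(k)/C(k) = k*(k + 3)*(k + 5)*(k**2 + 7*k + 14)/(8*(3*k + 11)); s_k = R·t_k = 5*k*(-k**2 - 7*k - 14)/(8*(k**3 + 7*k**2 + 14*k + 8)).
s_(k+1) − s_k = 5*(-3*k - 11)/(k**5 + 15*k**4 + 85*k**3 + 225*k**2 + 274*k + 120) = t_k.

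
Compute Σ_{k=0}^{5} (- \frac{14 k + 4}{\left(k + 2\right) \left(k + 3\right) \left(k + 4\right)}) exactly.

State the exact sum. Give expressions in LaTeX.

Σ = -23/18

The ratio is (k + 2)*(7*k + 9)/((k + 5)*(7*k + 2)).
A = k + 2, B = k + 5, C = k + 2/7.
Need (k + 2)·f(k+1) − (k + 4)·f(k) = k + 2/7.
From deg A=1, deg B=1, deg C=1: d=2.
Solve for f: f(k) = k*(4*k - 1)/21 (degree 2 ≤ 2).
Get s_k = R·t_k = -2*k*(4*k - 1)/(3*(k + 2)*(k + 3)) with R(k) = B(k−1)f(k)/C(k) = k*(k + 4)*(4*k - 1)/(3*(7*k + 2)).
Verify: 2*(-7*k - 2)/(k**3 + 9*k**2 + 26*k + 24) matches t_k.
Evaluate s at k=6 and k=0: -23/18 and 0; difference -23/18.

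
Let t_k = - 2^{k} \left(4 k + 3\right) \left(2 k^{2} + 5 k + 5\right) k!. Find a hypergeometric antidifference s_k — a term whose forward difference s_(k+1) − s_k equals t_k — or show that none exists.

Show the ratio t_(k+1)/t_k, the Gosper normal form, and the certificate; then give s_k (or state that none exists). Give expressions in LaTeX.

s_k = - 2^{k} \left(4 k^{2} + 3 k + 1\right) k!

Step 1: r(k) = 2*(8*k**4 + 58*k**3 + 161*k**2 + 195*k + 84)/(8*k**3 + 26*k**2 + 35*k + 15).
A = 2*k + 2, B = 1, C = k**3 + 13*k**2/4 + 35*k/8 + 15/8.
Need (2*k + 2)·f(k+1) − (1)·f(k) = k**3 + 13*k**2/4 + 35*k/8 + 15/8.
Bound: deg f ≤ 2.
Solving with deg f ≤ 2: f(k) = (4*k**2 + 3*k + 1)/8.
R(k) = B(k−1)·f(k)/C(k) = (4*k**2 + 3*k + 1)/((4*k + 3)*(2*k**2 + 5*k + 5)); s_k = R·t_k = -2**k*(4*k**2 + 3*k + 1)*factorial(k).
Check: Δs_k = -2**k*(4*k + 3)*(2*k**2 + 5*k + 5)*factorial(k). ✓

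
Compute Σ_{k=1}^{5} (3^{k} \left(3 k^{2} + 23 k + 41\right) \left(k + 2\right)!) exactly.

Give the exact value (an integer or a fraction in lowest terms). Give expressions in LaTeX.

Step 1: r(k) = 3*(3*k**3 + 38*k**2 + 154*k + 201)/(3*k**2 + 23*k + 41).
Normal form (A,B,C) = (3*k + 9, 1, k**2 + 23*k/3 + 41/3).
Key eq: (3*k + 9)·f(k+1) = (1)·f(k) + (k**2 + 23*k/3 + 41/3).
Degrees (1,0,2) ⇒ d ≤ 1.
Solve for f: f(k) = (k + 4)/3 (degree 1 ≤ 1).
Then R = B(k−1)f/C = (k + 4)/(3*k**2 + 23*k + 41), so s_k = R(k)·t_k = 3**k*(k + 4)*factorial(k + 2).
s_(k+1) − s_k = 3**k*(3*k**2 + 23*k + 41)*factorial(k + 2) = t_k.
Σ_(k=1)^(5) t_k = s_(6) − s_(1) = 293932800 − (90) = 293932710.

Σ = 293932710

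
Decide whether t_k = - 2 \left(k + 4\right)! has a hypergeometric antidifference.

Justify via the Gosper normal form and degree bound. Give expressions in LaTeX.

r(k) = k + 5 after simplifying.
Take A(k)=k + 5, B(k)=1, C(k)=1.
Key eq: (k + 5)·f(k+1) = (1)·f(k) + (1).
Degrees (1,0,0) ⇒ d ≤ -1.
Negative degree bound (-1): no f exists, t_k not Gosper-summable.

No; the degree bound rules out any f.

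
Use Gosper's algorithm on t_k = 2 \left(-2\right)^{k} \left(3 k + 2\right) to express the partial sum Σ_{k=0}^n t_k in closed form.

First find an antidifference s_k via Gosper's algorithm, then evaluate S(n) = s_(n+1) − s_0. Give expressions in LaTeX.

S(n) = \left(-2\right)^{n + 2} \left(n + 1\right)

Step 1: r(k) = 2*(-3*k - 5)/(3*k + 2).
Take A(k)=-2, B(k)=1, C(k)=k + 2/3.
Set up (-2)·f(k+1) − (1)·f(k) − (k + 2/3) = 0.
deg f ≤ 1 (via 0,0,1).
Solving with deg f ≤ 1: f(k) = -k/3.
Get s_k = R·t_k = (-2)**(k + 1)*k with R(k) = B(k−1)f(k)/C(k) = -k/(3*k + 2).
Δs = 2*(-2)**k*(3*k + 2), as required.
Evaluate: s_(n+1) = (-2)**(n + 2)*(n + 1); subtract s_(0) = 0 ⇒ S(n) = (-2)**(n + 2)*(n + 1).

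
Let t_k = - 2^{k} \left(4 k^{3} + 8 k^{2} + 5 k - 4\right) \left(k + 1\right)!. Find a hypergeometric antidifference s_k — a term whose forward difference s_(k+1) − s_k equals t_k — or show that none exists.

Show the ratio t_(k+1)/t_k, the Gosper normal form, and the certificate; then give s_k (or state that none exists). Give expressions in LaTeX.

s_k = - 2^{k} k \left(2 k - 3\right) \left(k + 1\right)!

r(k) = 2*(4*k**4 + 28*k**3 + 73*k**2 + 79*k + 26)/(4*k**3 + 8*k**2 + 5*k - 4) after simplifying.
So A=2*k + 4 and B=1, with C=k**3 + 2*k**2 + 5*k/4 - 1.
f must satisfy (2*k + 4)·f(k+1) − (1)·f(k) = k**3 + 2*k**2 + 5*k/4 - 1.
Degrees (1,0,3) ⇒ d ≤ 2.
Solve for f: f(k) = k*(2*k - 3)/4 (degree 2 ≤ 2).
Then R = B(k−1)f/C = k*(2*k - 3)/(4*k**3 + 8*k**2 + 5*k - 4), so s_k = R(k)·t_k = -2**k*k*(2*k - 3)*factorial(k + 1).
Δs = -2**k*(4*k**3 + 8*k**2 + 5*k - 4)*factorial(k + 1), as required.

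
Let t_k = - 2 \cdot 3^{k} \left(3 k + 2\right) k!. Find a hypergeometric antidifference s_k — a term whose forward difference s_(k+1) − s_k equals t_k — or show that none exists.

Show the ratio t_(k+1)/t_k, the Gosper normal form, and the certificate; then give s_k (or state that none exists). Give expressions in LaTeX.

s_k = - 2 \cdot 3^{k} k!

Ratio r(k) = 3*(k + 1)*(3*k + 5)/(3*k + 2).
Normal form (A,B,C) = (3*k + 3, 1, k + 2/3).
f must satisfy (3*k + 3)·f(k+1) − (1)·f(k) = k + 2/3.
Bound: deg f ≤ 0.
Match coefficients ⇒ f(k) = 1/3.
R(k) = B(k−1)·f(k)/C(k) = 1/(3*k + 2); s_k = R·t_k = -2*3**k*factorial(k).
Verify: -2*3**k*(3*k + 2)*factorial(k) matches t_k.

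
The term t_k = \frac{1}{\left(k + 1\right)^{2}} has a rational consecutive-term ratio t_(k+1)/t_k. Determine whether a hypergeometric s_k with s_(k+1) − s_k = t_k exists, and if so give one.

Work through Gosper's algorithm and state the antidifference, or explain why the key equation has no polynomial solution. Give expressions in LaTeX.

t_(k+1)/t_k = (k + 1)**2/(k + 2)**2.
Take A(k)=k**2 + 2*k + 1, B(k)=k**2 + 4*k + 4, C(k)=1.
Key eq: (k**2 + 2*k + 1)·f(k+1) = (k**2 + 2*k + 1)·f(k) + (1).
From deg A=2, deg B=2, deg C=0: d=0.
Put f(k) = c0: A·f(k+1) − B(k−1)·f(k) − C = -1; need -1 = 0 — inconsistent ⇒ no f, not summable.

no hypergeometric antidifference exists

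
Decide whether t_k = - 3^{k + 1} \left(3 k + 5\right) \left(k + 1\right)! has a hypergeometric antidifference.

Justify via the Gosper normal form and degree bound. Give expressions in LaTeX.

Yes. s_k = - 3^{k + 1} \left(k + 1\right)!.

r(k) = 3*(k + 2)*(3*k + 8)/(3*k + 5) after simplifying.
A = 3*k + 6, B = 1, C = k + 5/3.
Set up (3*k + 6)·f(k+1) − (1)·f(k) − (k + 5/3) = 0.
Degrees (1,0,1) ⇒ d ≤ 0.
Solving with deg f ≤ 0: f(k) = 1/3.
R(k) = B(k−1)·f(k)/C(k) = 1/(3*k + 5); s_k = R·t_k = -3**(k + 1)*factorial(k + 1).
Check: Δs_k = -3**(k + 1)*(3*k + 5)*factorial(k + 1). ✓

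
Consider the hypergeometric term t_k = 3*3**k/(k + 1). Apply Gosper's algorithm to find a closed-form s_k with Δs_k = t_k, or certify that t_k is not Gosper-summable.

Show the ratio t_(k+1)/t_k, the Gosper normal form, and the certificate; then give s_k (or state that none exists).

none — t_k is not Gosper-summable

Ratio r(k) = 3*(k + 1)/(k + 2).
Factor: A=3*k + 3; B=k + 2; C=1.
Solve (3*k + 3)·f(k+1) − (k + 1)·f(k) = 1.
Bound: deg f ≤ -1.
Negative degree bound (-1): no f exists, t_k not Gosper-summable.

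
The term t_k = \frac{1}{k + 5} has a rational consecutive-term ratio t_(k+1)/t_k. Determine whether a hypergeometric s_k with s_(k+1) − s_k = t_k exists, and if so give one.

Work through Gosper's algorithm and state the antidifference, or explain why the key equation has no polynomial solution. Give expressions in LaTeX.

no hypergeometric antidifference exists

t_(k+1)/t_k = (k + 5)/(k + 6).
Gosper form: A/B · C(k+1)/C(k) with A=k + 5, B=k + 6, C=1.
f must satisfy (k + 5)·f(k+1) − (k + 5)·f(k) = 1.
d = 0 from the (1,1,0) case.
f = c0 ⇒ A·f(k+1) − B(k−1)·f(k) − C = -1. The system {-1 = 0} is inconsistent; no antidifference.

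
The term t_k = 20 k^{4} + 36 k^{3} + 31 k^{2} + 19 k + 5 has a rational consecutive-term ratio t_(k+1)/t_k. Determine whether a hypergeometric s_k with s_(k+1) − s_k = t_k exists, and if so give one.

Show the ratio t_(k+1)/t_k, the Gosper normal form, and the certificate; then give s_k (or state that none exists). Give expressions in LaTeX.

s_k = k^{2} \left(4 k^{3} - k^{2} - k + 3\right)

r(k) = (20*k**4 + 116*k**3 + 259*k**2 + 269*k + 111)/(20*k**4 + 36*k**3 + 31*k**2 + 19*k + 5) after simplifying.
Normal form (A,B,C) = (1, 1, k**4 + 9*k**3/5 + 31*k**2/20 + 19*k/20 + 1/4).
Set up (1)·f(k+1) − (1)·f(k) − (k**4 + 9*k**3/5 + 31*k**2/20 + 19*k/20 + 1/4) = 0.
deg f ≤ 5 (via 0,0,4).
Coefficient equations give f(k) = k**2*(4*k**3 - k**2 - k + 3)/20.
Then R = B(k−1)f/C = k**2*(4*k**3 - k**2 - k + 3)/((2*k + 1)*(10*k**3 + 13*k**2 + 9*k + 5)), so s_k = R(k)·t_k = k**2*(4*k**3 - k**2 - k + 3).
Verify: 20*k**4 + 36*k**3 + 31*k**2 + 19*k + 5 matches t_k.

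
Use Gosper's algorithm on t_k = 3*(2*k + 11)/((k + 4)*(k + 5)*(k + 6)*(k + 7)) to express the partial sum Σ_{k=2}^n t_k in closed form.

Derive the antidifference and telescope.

Ratio r(k) = (k + 4)*(2*k + 13)/((k + 8)*(2*k + 11)).
Normal form (A,B,C) = (k + 4, k + 8, k + 11/2).
f must satisfy (k + 4)·f(k+1) − (k + 7)·f(k) = k + 11/2.
Bound: deg f ≤ 3.
Solving with deg f ≤ 3: f(k) = k*(k + 5)*(k + 10)/48.
So s_k = (B(k−1)f/C)·t_k = (k*(k + 5)*(k + 7)*(k + 10)/(24*(2*k + 11)))·t_k = k*(k + 10)/(8*(k**2 + 10*k + 24)).
Δs = 3*(2*k + 11)/(k**4 + 22*k**3 + 179*k**2 + 638*k + 840), as required.
Σ_(k=2)^n t_k = s_(n+1) − s_(2) = ((n**2 + 12*n + 11)/(8*(n**2 + 12*n + 35))) − (1/16), i.e. (n**2 + 12*n - 13)/(16*(n**2 + 12*n + 35)).

S(n) = (n**2 + 12*n - 13)/(16*(n**2 + 12*n + 35))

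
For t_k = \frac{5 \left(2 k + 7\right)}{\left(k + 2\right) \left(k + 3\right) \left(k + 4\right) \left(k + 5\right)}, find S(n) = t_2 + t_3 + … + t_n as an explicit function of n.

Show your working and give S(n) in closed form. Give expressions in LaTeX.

t_(k+1)/t_k = (k + 2)*(2*k + 9)/((k + 6)*(2*k + 7)).
Take A(k)=k + 2, B(k)=k + 6, C(k)=k + 7/2.
Need (k + 2)·f(k+1) − (k + 5)·f(k) = k + 7/2.
Bound: deg f ≤ 3.
Match coefficients ⇒ f(k) = k*(k + 3)*(k + 6)/16.
Then R = B(k−1)f/C = k*(k + 3)*(k + 5)*(k + 6)/(8*(2*k + 7)), so s_k = R(k)·t_k = 5*k*(k + 6)/(8*(k**2 + 6*k + 8)).
Check: Δs_k = 5*(2*k + 7)/(k**4 + 14*k**3 + 71*k**2 + 154*k + 120). ✓
Telescope: S(n) = s_(n+1) − s_(2) = 5*(n**2 + 8*n + 7)/(8*(n**2 + 8*n + 15)) − (5/12) = 5*(n**2 + 8*n - 9)/(24*(n**2 + 8*n + 15)).

S(n) = \frac{5 \left(n^{2} + 8 n - 9\right)}{24 \left(n^{2} + 8 n + 15\right)}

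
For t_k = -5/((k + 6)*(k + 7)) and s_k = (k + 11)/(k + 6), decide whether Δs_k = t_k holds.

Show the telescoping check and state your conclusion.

valid; difference matches t_k

s_(k+1) = (k + 12)/(k + 7)
s_(k+1) − s_k = -5/(k**2 + 13*k + 42)
(s_(k+1) − s_k) − t_k = 0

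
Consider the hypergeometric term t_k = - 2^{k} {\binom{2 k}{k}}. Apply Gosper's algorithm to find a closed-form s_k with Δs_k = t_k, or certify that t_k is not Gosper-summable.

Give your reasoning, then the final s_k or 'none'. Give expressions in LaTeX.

The ratio is 4*(2*k + 1)/(k + 1).
Take A(k)=8*k + 4, B(k)=k + 1, C(k)=1.
Set up (8*k + 4)·f(k+1) − (k)·f(k) − (1) = 0.
Bound: deg f ≤ -1.
deg f ≤ -1 is impossible — no certificate.

no hypergeometric antidifference exists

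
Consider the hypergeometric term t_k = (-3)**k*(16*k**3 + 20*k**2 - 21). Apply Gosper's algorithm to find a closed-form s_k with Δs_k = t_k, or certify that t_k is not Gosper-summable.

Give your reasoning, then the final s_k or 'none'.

Ratio r(k) = 3*(-16*(k + 1)**3 - 20*(k + 1)**2 + 21)/(16*k**3 + 20*k**2 - 21).
A = -3, B = 1, C = k**3 + 5*k**2/4 - 21/16.
f must satisfy (-3)·f(k+1) − (1)·f(k) = k**3 + 5*k**2/4 - 21/16.
deg f ≤ 3 (via 0,0,3).
Match coefficients ⇒ f(k) = -(4*k**3 - 4*k**2 - 3*k - 3)/16.
Then R = B(k−1)f/C = -(4*k**3 - 4*k**2 - 3*k - 3)/(16*k**3 + 20*k**2 - 21), so s_k = R(k)·t_k = (-3)**k*(-4*k**3 + 4*k**2 + 3*k + 3).
Check: Δs_k = (-3)**k*(16*k**3 + 20*k**2 - 21). ✓

s_k = (-3)**k*(-4*k**3 + 4*k**2 + 3*k + 3)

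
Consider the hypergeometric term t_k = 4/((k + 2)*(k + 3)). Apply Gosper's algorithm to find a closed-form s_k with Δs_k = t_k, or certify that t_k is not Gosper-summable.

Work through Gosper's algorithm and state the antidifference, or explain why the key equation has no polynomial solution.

The ratio is (k + 2)/(k + 4).
So A=k + 2 and B=k + 4, with C=1.
Set up (k + 2)·f(k+1) − (k + 3)·f(k) − (1) = 0.
Bound: deg f ≤ 1.
Match coefficients ⇒ f(k) = k/2.
So s_k = (B(k−1)f/C)·t_k = (k*(k + 3)/2)·t_k = 2*k/(k + 2).
s_(k+1) − s_k = 4/(k**2 + 5*k + 6) = t_k.

s_k = 2*k/(k + 2)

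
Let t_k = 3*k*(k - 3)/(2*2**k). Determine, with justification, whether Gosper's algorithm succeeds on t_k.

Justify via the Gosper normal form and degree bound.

Compute t_(k+1)/t_k: get (k - 2)*(k + 1)/(2*k*(k - 3)).
Factor: A=1/2; B=1; C=k**2 - 3*k.
f must satisfy (1/2)·f(k+1) − (1)·f(k) = k**2 - 3*k.
Degrees (0,0,2) ⇒ d ≤ 2.
Match coefficients ⇒ f(k) = -2*k*(k - 1).
Certificate R = B(k−1)f/C = -2*(k - 1)/(k - 3) gives s_k = 3*k*(1 - k)/2**k.
Check: Δs_k = 3*k*(k - 3)/(2*2**k). ✓

Yes. s_k = 3*k*(1 - k)/2**k.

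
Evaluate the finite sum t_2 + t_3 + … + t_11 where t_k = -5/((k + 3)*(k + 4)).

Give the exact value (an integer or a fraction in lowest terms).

Σ = -2/3

Step 1: r(k) = (k + 3)/(k + 5).
So A=k + 3 and B=k + 5, with C=1.
f must satisfy (k + 3)·f(k+1) − (k + 4)·f(k) = 1.
Bound: deg f ≤ 1.
Solve for f: f(k) = k/3 (degree 1 ≤ 1).
So s_k = (B(k−1)f/C)·t_k = (k*(k + 4)/3)·t_k = -5*k/(3*k + 9).
s_(k+1) − s_k = -5/(k**2 + 7*k + 12) = t_k.
Σ_(k=2)^(11) t_k = s_(12) − s_(2) = -4/3 − (-2/3) = -2/3.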